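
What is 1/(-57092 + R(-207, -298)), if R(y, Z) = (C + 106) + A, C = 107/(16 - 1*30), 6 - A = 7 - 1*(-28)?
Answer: -14/798317 ≈ -1.7537e-5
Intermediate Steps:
A = -29 (A = 6 - (7 - 1*(-28)) = 6 - (7 + 28) = 6 - 1*35 = 6 - 35 = -29)
C = -107/14 (C = 107/(16 - 30) = 107/(-14) = 107*(-1/14) = -107/14 ≈ -7.6429)
R(y, Z) = 971/14 (R(y, Z) = (-107/14 + 106) - 29 = 1377/14 - 29 = 971/14)
1/(-57092 + R(-207, -298)) = 1/(-57092 + 971/14) = 1/(-798317/14) = -14/798317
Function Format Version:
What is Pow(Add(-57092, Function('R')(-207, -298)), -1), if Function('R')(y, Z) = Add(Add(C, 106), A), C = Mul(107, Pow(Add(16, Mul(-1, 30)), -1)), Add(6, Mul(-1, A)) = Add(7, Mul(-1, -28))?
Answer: Rational(-14, 798317) ≈ -1.7537e-5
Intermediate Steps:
A = -29 (A = Add(6, Mul(-1, Add(7, Mul(-1, -28)))) = Add(6, Mul(-1, Add(7, 28))) = Add(6, Mul(-1, 35)) = Add(6, -35) = -29)
C = Rational(-107, 14) (C = Mul(107, Pow(Add(16, -30), -1)) = Mul(107, Pow(-14, -1)) = Mul(107, Rational(-1, 14)) = Rational(-107, 14) ≈ -7.6429)
Function('R')(y, Z) = Rational(971, 14) (Function('R')(y, Z) = Add(Add(Rational(-107, 14), 106), -29) = Add(Rational(1377, 14), -29) = Rational(971, 14))
Pow(Add(-57092, Function('R')(-207, -298)), -1) = Pow(Add(-57092, Rational(971, 14)), -1) = Pow(Rational(-798317, 14), -1) = Rational(-14, 798317)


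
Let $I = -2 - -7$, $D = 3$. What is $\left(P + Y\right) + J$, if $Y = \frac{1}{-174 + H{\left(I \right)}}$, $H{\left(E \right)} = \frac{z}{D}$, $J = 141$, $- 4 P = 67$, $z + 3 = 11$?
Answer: $\frac{127723}{1028} \approx 124.24$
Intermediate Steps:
$I = 5$ ($I = -2 + 7 = 5$)
$z = 8$ ($z = -3 + 11 = 8$)
$P = - \frac{67}{4}$ ($P = \left(- \frac{1}{4}\right) 67 = - \frac{67}{4} \approx -16.75$)
$H{\left(E \right)} = \frac{8}{3}$
$Y = - \frac{3}{514}$ ($Y = \frac{1}{-174 + \frac{8}{3}} = \frac{1}{- \frac{514}{3}} = - \frac{3}{514} \approx -0.0058366$)
$\left(P + Y\right) + J = \left(- \frac{67}{4} - \frac{3}{514}\right) + 141 = - \frac{17225}{1028} + 141 = \frac{127723}{1028}$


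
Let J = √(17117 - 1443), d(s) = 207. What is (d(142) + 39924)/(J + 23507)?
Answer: 10366587/6072125 - 441*√15674/6072125 ≈ 1.6981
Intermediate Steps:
J = √15674 ≈ 125.20
(d(142) + 39924)/(J + 23507) = (207 + 39924)/(√15674 + 23507) = 40131/(23507 + √15674)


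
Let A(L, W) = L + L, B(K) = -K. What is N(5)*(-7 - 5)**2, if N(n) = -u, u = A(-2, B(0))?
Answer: 576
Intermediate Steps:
A(L, W) = 2*L
u = -4 (u = 2*(-2) = -4)
N(n) = 4 (N(n) = -1*(-4) = 4)
N(5)*(-7 - 5)**2 = 4*(-7 - 5)**2 = 4*(-12)**2 = 4*144 = 576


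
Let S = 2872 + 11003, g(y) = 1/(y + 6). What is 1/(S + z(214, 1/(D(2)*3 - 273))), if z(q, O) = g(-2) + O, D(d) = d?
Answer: 1068/14818763 ≈ 7.2071e-5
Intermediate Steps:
g(y) = 1/(6 + y)
S = 13875
z(q, O) = ¼ + O (z(q, O) = 1/(6 - 2) + O = 1/4 + O = ¼ + O)
1/(S + z(214, 1/(D(2)*3 - 273))) = 1/(13875 + (¼ + 1/(2*3 - 273))) = 1/(13875 + (¼ + 1/(6 - 273))) = 1/(13875 + (¼ + 1/(-267))) = 1/(13875 + (¼ - 1/267)) = 1/(13875 + 263/1068) = 1/(14818763/1068) = 1068/14818763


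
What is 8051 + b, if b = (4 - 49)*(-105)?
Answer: 12776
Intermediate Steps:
b = 4725 (b = -45*(-105) = 4725)
8051 + b = 8051 + 4725 = 12776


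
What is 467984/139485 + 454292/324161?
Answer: 215069081044/45215597085 ≈ 4.7565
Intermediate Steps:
467984/139485 + 454292/324161 = 215069081044/45215597085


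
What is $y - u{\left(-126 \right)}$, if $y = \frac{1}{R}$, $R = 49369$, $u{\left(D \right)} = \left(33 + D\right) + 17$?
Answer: $\frac{3752045}{49369} \approx 76.0$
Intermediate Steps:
$u{\left(D \right)} = 50 + D$
$y = \frac{1}{49369} \approx 2.0256 \cdot 10^{-5}$
$y - u{\left(-126 \right)} = \frac{1}{49369} - \left(50 - 126\right) = \frac{1}{49369} - -76 = \frac{1}{49369} + 76 = \frac{3752045}{49369}$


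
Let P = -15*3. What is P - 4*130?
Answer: -565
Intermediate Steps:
P = -45
P - 4*130 = -45 - 4*130 = -45 - 520 = -565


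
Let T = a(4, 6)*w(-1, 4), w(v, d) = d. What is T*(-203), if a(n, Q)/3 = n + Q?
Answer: -24360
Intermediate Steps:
a(n, Q) = 3*Q + 3*n (a(n, Q) = 3*(n + Q) = 3*(Q + n) = 3*Q + 3*n)
T = 120 (T = (3*6 + 3*4)*4 = (18 + 12)*4 = 30*4 = 120)
T*(-203) = 120*(-203) = -24360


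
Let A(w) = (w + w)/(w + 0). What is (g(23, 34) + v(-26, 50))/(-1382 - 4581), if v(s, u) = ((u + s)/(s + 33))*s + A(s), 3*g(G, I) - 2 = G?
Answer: 1655/125223 ≈ 0.013216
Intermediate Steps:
A(w) = 2 (A(w) = (2*w)/w = 2)
g(G, I) = ⅔ + G/3
v(s, u) = 2 + s*(s + u)/(33 + s) (v(s, u) = ((u + s)/(s + 33))*s + 2 = ((s + u)/(33 + s))*s + 2 = s*(s + u)/(33 + s) + 2 = 2 + s*(s + u)/(33 + s))
(g(23, 34) + v(-26, 50))/(-1382 - 4581) = ((⅔ + (⅓)*23) + (66 + (-26)² + 2*(-26) - 26*50)/(33 - 26))/(-1382 - 4581) = ((⅔ + 23/3) + (66 + 676 - 52 - 1300)/7)/(-5963) = (25/3 + (⅐)*(-610))*(-1/5963) = (25/3 - 610/7)*(-1/5963) = -1655/21*(-1/5963) = 1655/125223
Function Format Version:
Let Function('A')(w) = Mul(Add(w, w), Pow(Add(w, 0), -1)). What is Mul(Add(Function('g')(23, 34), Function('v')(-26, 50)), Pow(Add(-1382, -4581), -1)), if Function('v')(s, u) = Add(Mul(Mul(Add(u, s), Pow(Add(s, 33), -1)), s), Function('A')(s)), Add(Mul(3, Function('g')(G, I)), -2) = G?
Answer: Rational(1655, 125223) ≈ 0.013216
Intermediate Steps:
Function('A')(w) = 2 (Function('A')(w) = Mul(Mul(2, w), Pow(w, -1)) = 2)
Function('g')(G, I) = Add(Rational(2, 3), Mul(Rational(1, 3), G))
Function('v')(s, u) = Add(2, Mul(s, Pow(Add(33, s), -1), Add(s, u))) (Function('v')(s, u) = Add(Mul(Mul(Add(u, s), Pow(Add(s, 33), -1)), s), 2) = Add(Mul(Mul(Add(s, u), Pow(Add(33, s), -1)), s), 2) = Add(Mul(Mul(Pow(Add(33, s), -1), Add(s, u)), s), 2) = Add(Mul(s, Pow(Add(33, s), -1), Add(s, u)), 2) = Add(2, Mul(s, Pow(Add(33, s), -1), Add(s, u))))
Mul(Add(Function('g')(23, 34), Function('v')(-26, 50)), Pow(Add(-1382, -4581), -1)) = Mul(Add(Add(Rational(2, 3), Mul(Rational(1, 3), 23)), Mul(Pow(Add(33, -26), -1), Add(66, Pow(-26, 2), Mul(2, -26), Mul(-26, 50)))), Pow(Add(-1382, -4581), -1)) = Mul(Add(Add(Rational(2, 3), Rational(23, 3)), Mul(Pow(7, -1), Add(66, 676, -52, -1300))), Pow(-5963, -1)) = Mul(Add(Rational(25, 3), Mul(Rational(1, 7), -610)), Rational(-1, 5963)) = Mul(Add(Rational(25, 3), Rational(-610, 7)), Rational(-1, 5963)) = Mul(Rational(-1655, 21), Rational(-1, 5963)) = Rational(1655, 125223)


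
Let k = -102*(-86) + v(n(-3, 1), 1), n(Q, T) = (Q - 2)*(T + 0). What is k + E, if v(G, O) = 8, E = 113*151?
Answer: 25843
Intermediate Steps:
E = 17063
n(Q, T) = T*(-2 + Q) (n(Q, T) = (-2 + Q)*T = T*(-2 + Q))
k = 8780 (k = -102*(-86) + 8 = 8772 + 8 = 8780)
k + E = 8780 + 17063 = 25843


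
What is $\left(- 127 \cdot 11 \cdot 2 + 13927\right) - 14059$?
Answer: $-2926$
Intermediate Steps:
$\left(- 127 \cdot 11 \cdot 2 + 13927\right) - 14059 = \left(\left(-127\right) 22 + 13927\right) - 14059 = \left(-2794 + 13927\right) - 14059 = 11133 - 14059 = -2926$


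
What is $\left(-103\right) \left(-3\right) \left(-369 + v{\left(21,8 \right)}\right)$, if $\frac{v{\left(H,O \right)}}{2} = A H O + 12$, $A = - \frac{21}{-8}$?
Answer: $165933$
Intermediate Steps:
$A = \frac{21}{8}$ ($A = \left(-21\right) \left(- \frac{1}{8}\right) = \frac{21}{8} \approx 2.625$)
$v{\left(H,O \right)} = 24 + \frac{21 H O}{4}$ ($v{\left(H,O \right)} = 2 \left(\frac{21 H}{8} O + 12\right) = 2 \left(\frac{21 H O}{8} + 12\right) = 2 \left(12 + \frac{21 H O}{8}\right) = 24 + \frac{21 H O}{4}$)
$\left(-103\right) \left(-3\right) \left(-369 + v{\left(21,8 \right)}\right) = \left(-103\right) \left(-3\right) \left(-369 + \left(24 + \frac{21}{4} \cdot 21 \cdot 8\right)\right) = 309 \left(-369 + \left(24 + 882\right)\right) = 309 \left(-369 + 906\right) = 309 \cdot 537 = 165933$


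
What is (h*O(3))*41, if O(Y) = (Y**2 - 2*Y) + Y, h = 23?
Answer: 5658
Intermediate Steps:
O(Y) = Y**2 - Y
(h*O(3))*41 = (23*(3*(-1 + 3)))*41 = (23*(3*2))*41 = (23*6)*41 = 138*41 = 5658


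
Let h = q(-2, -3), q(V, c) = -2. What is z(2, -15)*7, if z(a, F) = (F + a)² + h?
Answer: 1169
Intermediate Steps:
h = -2
z(a, F) = -2 + (F + a)² (z(a, F) = (F + a)² - 2 = -2 + (F + a)²)
z(2, -15)*7 = (-2 + (-15 + 2)²)*7 = (-2 + (-13)²)*7 = (-2 + 169)*7 = 167*7 = 1169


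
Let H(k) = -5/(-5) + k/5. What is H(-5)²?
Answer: 0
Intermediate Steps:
H(k) = 1 + k/5 (H(k) = -5*(-⅕) + k*(⅕) = 1 + k/5)
H(-5)² = (1 + (⅕)*(-5))² = (1 - 1)² = 0² = 0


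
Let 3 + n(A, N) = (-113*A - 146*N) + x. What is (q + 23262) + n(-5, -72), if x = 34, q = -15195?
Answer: 19175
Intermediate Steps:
n(A, N) = 31 - 146*N - 113*A (n(A, N) = -3 + ((-113*A - 146*N) + 34) = -3 + ((-146*N - 113*A) + 34) = -3 + (34 - 146*N - 113*A) = 31 - 146*N - 113*A)
(q + 23262) + n(-5, -72) = (-15195 + 23262) + (31 - 146*(-72) - 113*(-5)) = 8067 + (31 + 10512 + 565) = 8067 + 11108 = 19175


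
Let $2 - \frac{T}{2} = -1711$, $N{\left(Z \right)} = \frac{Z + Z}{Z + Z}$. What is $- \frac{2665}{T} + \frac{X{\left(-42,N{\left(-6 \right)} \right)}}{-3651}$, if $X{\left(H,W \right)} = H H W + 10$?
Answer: $- \frac{5269213}{4169442} \approx -1.2638$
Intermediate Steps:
$N{\left(Z \right)} = 1$ ($N{\left(Z \right)} = \frac{2 Z}{2 Z} = 2 Z \frac{1}{2 Z} = 1$)
$T = 3426$ ($T = 4 - -3422 = 4 + 3422 = 3426$)
$X{\left(H,W \right)} = 10 + W H^{2}$ ($X{\left(H,W \right)} = H^{2} W + 10 = W H^{2} + 10 = 10 + W H^{2}$)
$- \frac{2665}{T} + \frac{X{\left(-42,N{\left(-6 \right)} \right)}}{-3651} = - \frac{2665}{3426} + \frac{10 + 1 \left(-42\right)^{2}}{-3651} = \left(-2665\right) \frac{1}{3426} + \left(10 + 1 \cdot 1764\right) \left(- \frac{1}{3651}\right) = - \frac{2665}{3426} + \left(10 + 1764\right) \left(- \frac{1}{3651}\right) = - \frac{2665}{3426} + 1774 \left(- \frac{1}{3651}\right) = - \frac{2665}{3426} - \frac{1774}{3651} = - \frac{5269213}{4169442}$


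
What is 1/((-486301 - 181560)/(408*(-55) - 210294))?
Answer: 232734/667861 ≈ 0.34848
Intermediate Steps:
1/((-486301 - 181560)/(408*(-55) - 210294)) = 1/(-667861/(-22440 - 210294)) = 1/(-667861/(-232734)) = 1/(-667861*(-1/232734)) = 1/(667861/232734) = 232734/667861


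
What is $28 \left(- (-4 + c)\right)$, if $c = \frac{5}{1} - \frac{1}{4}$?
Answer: $-21$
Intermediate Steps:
$c = \frac{19}{4}$ ($c = 5 \cdot 1 - \frac{1}{4} = 5 - \frac{1}{4} = \frac{19}{4} \approx 4.75$)
$28 \left(- (-4 + c)\right) = 28 \left(- (-4 + \frac{19}{4})\right) = 28 \left(\left(-1\right) \frac{3}{4}\right) = 28 \left(- \frac{3}{4}\right) = -21$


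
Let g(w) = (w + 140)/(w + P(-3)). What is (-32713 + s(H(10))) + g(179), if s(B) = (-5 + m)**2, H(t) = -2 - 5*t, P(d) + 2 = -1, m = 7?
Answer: -523315/16 ≈ -32707.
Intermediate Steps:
P(d) = -3 (P(d) = -2 - 1 = -3)
g(w) = (140 + w)/(-3 + w) (g(w) = (w + 140)/(w - 3) = (140 + w)/(-3 + w))
s(B) = 4 (s(B) = (-5 + 7)**2 = 2**2 = 4)
(-32713 + s(H(10))) + g(179) = (-32713 + 4) + (140 + 179)/(-3 + 179) = -32709 + 319/176 = -32709 + (1/176)*319 = -32709 + 29/16 = -523315/16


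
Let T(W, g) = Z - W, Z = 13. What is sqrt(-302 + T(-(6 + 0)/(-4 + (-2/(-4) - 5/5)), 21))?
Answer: I*sqrt(2613)/3 ≈ 17.039*I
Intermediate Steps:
T(W, g) = 13 - W
sqrt(-302 + T(-(6 + 0)/(-4 + (-2/(-4) - 5/5)), 21)) = sqrt(-302 + (13 - (-1)*(6 + 0)/(-4 + (-2/(-4) - 5/5)))) = sqrt(-302 + (13 - (-1)*6/(-4 + (-2*(-1/4) - 5*1/5)))) = sqrt(-302 + (13 - (-1)*6/(-4 + (1/2 - 1)))) = sqrt(-302 + (13 - (-1)*6/(-4 - 1/2))) = sqrt(-302 + (13 - (-1)*6/(-9/2))) = sqrt(-302 + (13 - (-1)*6*(-2/9))) = sqrt(-302 + (13 - (-1)*(-4)/3)) = sqrt(-302 + (13 - 1*4/3)) = sqrt(-302 + (13 - 4/3)) = sqrt(-302 + 35/3) = sqrt(-871/3) = I*sqrt(2613)/3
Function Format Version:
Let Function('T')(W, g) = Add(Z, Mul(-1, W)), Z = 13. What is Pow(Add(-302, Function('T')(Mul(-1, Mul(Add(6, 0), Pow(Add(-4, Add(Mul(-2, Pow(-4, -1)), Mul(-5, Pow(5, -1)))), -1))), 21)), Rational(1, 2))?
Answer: Mul(Rational(1, 3), I, Pow(2613, Rational(1, 2))) ≈ Mul(17.039, I)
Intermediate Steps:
Function('T')(W, g) = Add(13, Mul(-1, W))
Pow(Add(-302, Function('T')(Mul(-1, Mul(Add(6, 0), Pow(Add(-4, Add(Mul(-2, Pow(-4, -1)), Mul(-5, Pow(5, -1)))), -1))), 21)), Rational(1, 2)) = Pow(Add(-302, Add(13, Mul(-1, Mul(-1, Mul(Add(6, 0), Pow(Add(-4, Add(Mul(-2, Pow(-4, -1)), Mul(-5, Pow(5, -1)))), -1)))))), Rational(1, 2)) = Pow(Add(-302, Add(13, Mul(-1, Mul(-1, Mul(6, Pow(Add(-4, Add(Mul(-2, Rational(-1, 4)), Mul(-5, Rational(1, 5)))), -1)))))), Rational(1, 2)) = Pow(Add(-302, Add(13, Mul(-1, Mul(-1, Mul(6, Pow(Add(-4, Add(Rational(1, 2), -1)), -1)))))), Rational(1, 2)) = Pow(Add(-302, Add(13, Mul(-1, Mul(-1, Mul(6, Pow(Add(-4, Rational(-1, 2)), -1)))))), Rational(1, 2)) = Pow(Add(-302, Add(13, Mul(-1, Mul(-1, Mul(6, Pow(Rational(-9, 2), -1)))))), Rational(1, 2)) = Pow(Add(-302, Add(13, Mul(-1, Mul(-1, Mul(6, Rational(-2, 9)))))), Rational(1, 2)) = Pow(Add(-302, Add(13, Mul(-1, Mul(-1, Rational(-4, 3))))), Rational(1, 2)) = Pow(Add(-302, Add(13, Mul(-1, Rational(4, 3)))), Rational(1, 2)) = Pow(Add(-302, Add(13, Rational(-4, 3))), Rational(1, 2)) = Pow(Add(-302, Rational(35, 3)), Rational(1, 2)) = Pow(Rational(-871, 3), Rational(1, 2)) = Mul(Rational(1, 3), I, Pow(2613, Rational(1, 2)))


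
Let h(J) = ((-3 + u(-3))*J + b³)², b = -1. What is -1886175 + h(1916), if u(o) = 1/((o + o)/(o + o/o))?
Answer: 218063986/9 ≈ 2.4229e+7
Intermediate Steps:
u(o) = (1 + o)/(2*o) (u(o) = 1/((2*o)/(o + 1)) = 1/((2*o)/(1 + o)) = 1/(2*o/(1 + o)) = (1 + o)/(2*o))
h(J) = (-1 - 8*J/3)² (h(J) = ((-3 + (½)*(1 - 3)/(-3))*J + (-1)³)² = ((-3 + (½)*(-⅓)*(-2))*J - 1)² = ((-3 + ⅓)*J - 1)² = (-8*J/3 - 1)² = (-1 - 8*J/3)²)
-1886175 + h(1916) = -1886175 + (3 + 8*1916)²/9 = -1886175 + (3 + 15328)²/9 = -1886175 + (⅑)*15331² = -1886175 + (⅑)*235039561 = -1886175 + 235039561/9 = 218063986/9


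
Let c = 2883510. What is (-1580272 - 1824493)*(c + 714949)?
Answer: -12251907257135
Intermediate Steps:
(-1580272 - 1824493)*(c + 714949) = (-1580272 - 1824493)*(2883510 + 714949) = -3404765*3598459 = -12251907257135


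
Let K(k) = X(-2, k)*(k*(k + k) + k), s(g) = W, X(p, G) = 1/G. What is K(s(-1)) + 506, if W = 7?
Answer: 521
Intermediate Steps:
s(g) = 7
K(k) = (k + 2*k**2)/k (K(k) = (k*(k + k) + k)/k = (k*(2*k) + k)/k = (2*k**2 + k)/k = (k + 2*k**2)/k)
K(s(-1)) + 506 = (1 + 2*7) + 506 = (1 + 14) + 506 = 15 + 506 = 521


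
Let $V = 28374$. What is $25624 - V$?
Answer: $-2750$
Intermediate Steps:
$25624 - V = 25624 - 28374 = -2750$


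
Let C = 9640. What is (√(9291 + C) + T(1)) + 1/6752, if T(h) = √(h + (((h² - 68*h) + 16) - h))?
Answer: 1/6752 + √18931 + I*√51 ≈ 137.59 + 7.1414*I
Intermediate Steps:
T(h) = √(16 + h² - 68*h) (T(h) = √(h + ((16 + h² - 68*h) - h)) = √(h + (16 + h² - 69*h)) = √(16 + h² - 68*h))
(√(9291 + C) + T(1)) + 1/6752 = (√(9291 + 9640) + √(16 + 1² - 68*1)) + 1/6752 = (√18931 + √(16 + 1 - 68)) + 1/6752 = (√18931 + √(-51)) + 1/6752 = (√18931 + I*√51) + 1/6752 = 1/6752 + √18931 + I*√51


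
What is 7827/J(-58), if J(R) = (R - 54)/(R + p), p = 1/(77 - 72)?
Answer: 2262003/560 ≈ 4039.3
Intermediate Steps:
p = ⅕ (p = 1/5 = ⅕ ≈ 0.20000)
J(R) = (-54 + R)/(⅕ + R) (J(R) = (R - 54)/(R + ⅕) = (-54 + R)/(⅕ + R))
7827/J(-58) = 7827/((5*(-54 - 58)/(1 + 5*(-58)))) = 7827/((5*(-112)/(1 - 290))) = 7827/((5*(-112)/(-289))) = 7827/((5*(-1/289)*(-112))) = 7827/(560/289) = 7827*(289/560) = 2262003/560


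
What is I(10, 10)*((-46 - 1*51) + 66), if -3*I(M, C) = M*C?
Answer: 3100/3 ≈ 1033.3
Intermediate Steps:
I(M, C) = -C*M/3 (I(M, C) = -M*C/3 = -C*M/3)
I(10, 10)*((-46 - 1*51) + 66) = (-1/3*10*10)*((-46 - 1*51) + 66) = -100*((-46 - 51) + 66)/3 = -100*(-97 + 66)/3 = -100/3*(-31) = 3100/3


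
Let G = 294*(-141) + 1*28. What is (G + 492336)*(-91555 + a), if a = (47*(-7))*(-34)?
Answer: -36239185790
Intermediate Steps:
G = -41426 (G = -41454 + 28 = -41426)
a = 11186 (a = -329*(-34) = 11186)
(G + 492336)*(-91555 + a) = (-41426 + 492336)*(-91555 + 11186) = 450910*(-80369) = -36239185790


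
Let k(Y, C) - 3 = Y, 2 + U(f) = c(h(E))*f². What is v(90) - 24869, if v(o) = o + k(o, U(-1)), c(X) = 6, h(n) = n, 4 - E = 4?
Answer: -24686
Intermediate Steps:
E = 0 (E = 4 - 1*4 = 4 - 4 = 0)
U(f) = -2 + 6*f²
k(Y, C) = 3 + Y
v(o) = 3 + 2*o (v(o) = o + (3 + o) = 3 + 2*o)
v(90) - 24869 = (3 + 2*90) - 24869 = (3 + 180) - 24869 = 183 - 24869 = -24686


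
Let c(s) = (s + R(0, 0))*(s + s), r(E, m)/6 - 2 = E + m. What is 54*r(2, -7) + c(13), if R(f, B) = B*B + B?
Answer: -634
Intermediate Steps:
R(f, B) = B + B² (R(f, B) = B² + B = B + B²)
r(E, m) = 12 + 6*E + 6*m (r(E, m) = 12 + 6*(E + m) = 12 + (6*E + 6*m) = 12 + 6*E + 6*m)
c(s) = 2*s² (c(s) = (s + 0*(1 + 0))*(s + s) = (s + 0*1)*(2*s) = (s + 0)*(2*s) = s*(2*s) = 2*s²)
54*r(2, -7) + c(13) = 54*(12 + 6*2 + 6*(-7)) + 2*13² = 54*(12 + 12 - 42) + 2*169 = 54*(-18) + 338 = -972 + 338 = -634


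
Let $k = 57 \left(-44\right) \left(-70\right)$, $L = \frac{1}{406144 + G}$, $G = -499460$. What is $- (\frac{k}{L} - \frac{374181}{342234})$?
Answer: $\frac{1868889333007607}{114078} \approx 1.6383 \cdot 10^{10}$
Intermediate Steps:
$L = - \frac{1}{93316}$ ($L = \frac{1}{406144 - 499460} = \frac{1}{-93316} = - \frac{1}{93316} \approx -1.0716 \cdot 10^{-5}$)
$k = 175560$ ($k = \left(-2508\right) \left(-70\right) = 175560$)
$- (\frac{k}{L} - \frac{374181}{342234}) = - (\frac{175560}{- \frac{1}{93316}} - \frac{374181}{342234}) = - (175560 \left(-93316\right) - \frac{124727}{114078}) = - (-16382556960 - \frac{124727}{114078}) = \left(-1\right) \left(- \frac{1868889333007607}{114078}\right) = \frac{1868889333007607}{114078}$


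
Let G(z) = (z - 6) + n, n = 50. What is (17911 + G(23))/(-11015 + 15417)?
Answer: 8989/2201 ≈ 4.0841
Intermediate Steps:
G(z) = 44 + z (G(z) = (z - 6) + 50 = (-6 + z) + 50 = 44 + z)
(17911 + G(23))/(-11015 + 15417) = (17911 + (44 + 23))/(-11015 + 15417) = (17911 + 67)/4402 = 17978*(1/4402) = 8989/2201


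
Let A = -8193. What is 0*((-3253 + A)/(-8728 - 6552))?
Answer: 0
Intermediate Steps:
0*((-3253 + A)/(-8728 - 6552)) = 0*((-3253 - 8193)/(-8728 - 6552)) = 0*(-11446/(-15280)) = 0*(-11446*(-1/15280)) = 0*(5723/7640) = 0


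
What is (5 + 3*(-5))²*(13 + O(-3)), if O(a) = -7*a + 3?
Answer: 3700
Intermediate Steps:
O(a) = 3 - 7*a
(5 + 3*(-5))²*(13 + O(-3)) = (5 + 3*(-5))²*(13 + (3 - 7*(-3))) = (5 - 15)²*(13 + (3 + 21)) = (-10)²*(13 + 24) = 100*37 = 3700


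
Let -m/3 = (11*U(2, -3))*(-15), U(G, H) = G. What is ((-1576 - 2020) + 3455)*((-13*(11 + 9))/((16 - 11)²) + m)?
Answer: -690618/5 ≈ -1.3812e+5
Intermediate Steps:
m = 990 (m = -3*11*2*(-15) = -66*(-15) = -3*(-330) = 990)
((-1576 - 2020) + 3455)*((-13*(11 + 9))/((16 - 11)²) + m) = ((-1576 - 2020) + 3455)*((-13*(11 + 9))/((16 - 11)²) + 990) = (-3596 + 3455)*((-13*20)/(5²) + 990) = -141*(-260/25 + 990) = -141*(-260*1/25 + 990) = -141*(-52/5 + 990) = -141*4898/5 = -690618/5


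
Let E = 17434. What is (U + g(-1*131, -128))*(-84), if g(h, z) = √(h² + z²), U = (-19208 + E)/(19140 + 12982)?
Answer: 74508/16061 - 84*√33545 ≈ -15380.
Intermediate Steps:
U = -887/16061 (U = (-19208 + 17434)/(19140 + 12982) = -1774/32122 = -1774*1/32122 = -887/16061 ≈ -0.055227)
(U + g(-1*131, -128))*(-84) = (-887/16061 + √((-1*131)² + (-128)²))*(-84) = (-887/16061 + √((-131)² + 16384))*(-84) = (-887/16061 + √(17161 + 16384))*(-84) = (-887/16061 + √33545)*(-84) = 74508/16061 - 84*√33545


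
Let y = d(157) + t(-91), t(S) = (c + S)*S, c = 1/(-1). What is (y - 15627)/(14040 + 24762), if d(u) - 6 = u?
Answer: -1182/6467 ≈ -0.18277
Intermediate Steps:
d(u) = 6 + u
c = -1
t(S) = S*(-1 + S) (t(S) = (-1 + S)*S = S*(-1 + S))
y = 8535 (y = (6 + 157) - 91*(-1 - 91) = 163 - 91*(-92) = 163 + 8372 = 8535)
(y - 15627)/(14040 + 24762) = (8535 - 15627)/(14040 + 24762) = -7092/38802 = -7092*1/38802 = -1182/6467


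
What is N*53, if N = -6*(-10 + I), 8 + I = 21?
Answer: -954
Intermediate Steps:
I = 13 (I = -8 + 21 = 13)
N = -18 (N = -6*(-10 + 13) = -6*3 = -18)
N*53 = -18*53 = -954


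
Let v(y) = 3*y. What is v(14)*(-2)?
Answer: -84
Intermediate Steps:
v(14)*(-2) = (3*14)*(-2) = 42*(-2) = -84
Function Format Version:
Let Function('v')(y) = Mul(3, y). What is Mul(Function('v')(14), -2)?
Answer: -84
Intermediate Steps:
Mul(Function('v')(14), -2) = Mul(Mul(3, 14), -2) = Mul(42, -2) = -84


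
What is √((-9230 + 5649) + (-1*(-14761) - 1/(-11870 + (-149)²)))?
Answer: √1193236481649/10331 ≈ 105.74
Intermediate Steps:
√((-9230 + 5649) + (-1*(-14761) - 1/(-11870 + (-149)²))) = √(-3581 + (14761 - 1/(-11870 + 22201))) = √(-3581 + (14761 - 1/10331)) = √(-3581 + 152495890/10331) = √(115500579/10331) = √1193236481649/10331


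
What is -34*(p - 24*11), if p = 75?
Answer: 6426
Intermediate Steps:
-34*(p - 24*11) = -34*(75 - 24*11) = -34*(75 - 264) = -34*(-189) = 6426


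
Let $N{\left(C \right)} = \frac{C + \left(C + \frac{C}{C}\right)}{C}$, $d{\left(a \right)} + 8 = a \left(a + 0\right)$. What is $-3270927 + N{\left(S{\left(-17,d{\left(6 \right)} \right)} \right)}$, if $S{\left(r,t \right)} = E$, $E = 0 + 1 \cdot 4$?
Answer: $- \frac{13083699}{4} \approx -3.2709 \cdot 10^{6}$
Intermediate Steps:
$d{\left(a \right)} = -8 + a^{2}$ ($d{\left(a \right)} = -8 + a \left(a + 0\right) = -8 + a a = -8 + a^{2}$)
$E = 4$ ($E = 0 + 4 = 4$)
$S{\left(r,t \right)} = 4$
$N{\left(C \right)} = \frac{1 + 2 C}{C}$ ($N{\left(C \right)} = \frac{C + \left(C + 1\right)}{C} = \frac{C + \left(1 + C\right)}{C} = \frac{1 + 2 C}{C}$)
$-3270927 + N{\left(S{\left(-17,d{\left(6 \right)} \right)} \right)} = -3270927 + \left(2 + \frac{1}{4}\right) = -3270927 + \frac{9}{4} = - \frac{13083699}{4}$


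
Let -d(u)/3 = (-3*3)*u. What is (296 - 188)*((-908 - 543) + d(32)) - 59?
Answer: -63455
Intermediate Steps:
d(u) = 27*u (d(u) = -3*(-3*3)*u = -(-27)*u = 27*u)
(296 - 188)*((-908 - 543) + d(32)) - 59 = (296 - 188)*((-908 - 543) + 27*32) - 59 = 108*(-1451 + 864) - 59 = 108*(-587) - 59 = -63396 - 59 = -63455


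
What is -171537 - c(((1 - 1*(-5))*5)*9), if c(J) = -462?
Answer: -171075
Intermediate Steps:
-171537 - c(((1 - 1*(-5))*5)*9) = -171537 - 1*(-462) = -171537 + 462 = -171075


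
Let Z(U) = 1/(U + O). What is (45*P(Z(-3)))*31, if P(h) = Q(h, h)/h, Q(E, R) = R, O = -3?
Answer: 1395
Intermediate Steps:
Z(U) = 1/(-3 + U) (Z(U) = 1/(U - 3) = 1/(-3 + U))
P(h) = 1 (P(h) = h/h = 1)
(45*P(Z(-3)))*31 = (45*1)*31 = 45*31 = 1395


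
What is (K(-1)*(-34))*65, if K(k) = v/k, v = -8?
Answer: -17680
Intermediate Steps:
K(k) = -8/k
(K(-1)*(-34))*65 = (-8/(-1)*(-34))*65 = (-8*(-1)*(-34))*65 = (8*(-34))*65 = -272*65 = -17680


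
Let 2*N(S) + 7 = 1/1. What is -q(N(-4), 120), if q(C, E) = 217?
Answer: -217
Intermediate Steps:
N(S) = -3 (N(S) = -7/2 + (½)/1 = -7/2 + (½)*1 = -7/2 + ½ = -3)
-q(N(-4), 120) = -1*217 = -217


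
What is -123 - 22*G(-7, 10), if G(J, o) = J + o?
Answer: -189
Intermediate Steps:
-123 - 22*G(-7, 10) = -123 - 22*(-7 + 10) = -123 - 22*3 = -123 - 66 = -189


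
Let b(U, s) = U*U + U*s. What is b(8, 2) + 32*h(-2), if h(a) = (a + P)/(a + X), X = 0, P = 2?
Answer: 80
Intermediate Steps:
b(U, s) = U² + U*s
h(a) = (2 + a)/a (h(a) = (a + 2)/(a + 0) = (2 + a)/a)
b(8, 2) + 32*h(-2) = 8*(8 + 2) + 32*((2 - 2)/(-2)) = 8*10 + 32*(-½*0) = 80 + 32*0 = 80 + 0 = 80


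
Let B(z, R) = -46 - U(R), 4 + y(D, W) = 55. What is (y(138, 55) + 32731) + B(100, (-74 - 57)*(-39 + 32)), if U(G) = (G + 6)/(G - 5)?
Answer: 29854309/912 ≈ 32735.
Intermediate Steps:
y(D, W) = 51 (y(D, W) = -4 + 55 = 51)
U(G) = (6 + G)/(-5 + G)
B(z, R) = -46 - (6 + R)/(-5 + R)
(y(138, 55) + 32731) + B(100, (-74 - 57)*(-39 + 32)) = (51 + 32731) + (224 - 47*(-74 - 57)*(-39 + 32))/(-5 + (-74 - 57)*(-39 + 32)) = 32782 + (224 - (-6157)*(-7))/(-5 - 131*(-7)) = 32782 + (224 - 47*917)/(-5 + 917) = 32782 + (224 - 43099)/912 = 32782 + (1/912)*(-42875) = 32782 - 42875/912 = 29854309/912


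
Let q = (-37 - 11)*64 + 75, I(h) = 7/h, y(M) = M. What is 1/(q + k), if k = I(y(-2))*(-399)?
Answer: -2/3201 ≈ -0.00062480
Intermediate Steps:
q = -2997 (q = -48*64 + 75 = -3072 + 75 = -2997)
k = 2793/2 (k = (7/(-2))*(-399) = (7*(-½))*(-399) = -7/2*(-399) = 2793/2 ≈ 1396.5)
1/(q + k) = 1/(-2997 + 2793/2) = 1/(-3201/2) = -2/3201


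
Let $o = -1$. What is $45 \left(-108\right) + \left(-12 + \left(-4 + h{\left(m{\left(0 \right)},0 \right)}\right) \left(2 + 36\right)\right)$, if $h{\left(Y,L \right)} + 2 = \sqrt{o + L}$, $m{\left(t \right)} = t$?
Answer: $-5100 + 38 i \approx -5100.0 + 38.0 i$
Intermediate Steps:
$h{\left(Y,L \right)} = -2 + \sqrt{-1 + L}$
$45 \left(-108\right) + \left(-12 + \left(-4 + h{\left(m{\left(0 \right)},0 \right)}\right) \left(2 + 36\right)\right) = 45 \left(-108\right) - \left(12 - \left(-4 - \left(2 - \sqrt{-1 + 0}\right)\right) \left(2 + 36\right)\right) = -4860 - \left(12 - \left(-4 - \left(2 - \sqrt{-1}\right)\right) 38\right) = -4860 - \left(12 - \left(-4 - \left(2 - i\right)\right) 38\right) = -4860 - \left(12 - \left(-6 + i\right) 38\right) = -4860 - \left(240 - 38 i\right) = -5100 + 38 i$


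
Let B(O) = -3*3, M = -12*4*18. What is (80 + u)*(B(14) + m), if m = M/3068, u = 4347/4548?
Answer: -873707751/1162772 ≈ -751.40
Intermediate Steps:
M = -864 (M = -48*18 = -864)
u = 1449/1516 (u = 4347*(1/4548) = 1449/1516 ≈ 0.95580)
B(O) = -9
m = -216/767 (m = -864/3068 = -864*1/3068 = -216/767 ≈ -0.28162)
(80 + u)*(B(14) + m) = (80 + 1449/1516)*(-9 - 216/767) = (122729/1516)*(-7119/767) = -873707751/1162772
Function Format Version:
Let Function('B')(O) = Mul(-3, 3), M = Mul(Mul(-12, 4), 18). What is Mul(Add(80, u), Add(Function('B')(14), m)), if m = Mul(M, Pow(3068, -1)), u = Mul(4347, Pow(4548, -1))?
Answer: Rational(-873707751, 1162772) ≈ -751.40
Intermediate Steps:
M = -864 (M = Mul(-48, 18) = -864)
u = Rational(1449, 1516) (u = Mul(4347, Rational(1, 4548)) = Rational(1449, 1516) ≈ 0.95580)
Function('B')(O) = -9
m = Rational(-216, 767) (m = Mul(-864, Pow(3068, -1)) = Mul(-864, Rational(1, 3068)) = Rational(-216, 767) ≈ -0.28162)
Mul(Add(80, u), Add(Function('B')(14), m)) = Mul(Add(80, Rational(1449, 1516)), Add(-9, Rational(-216, 767))) = Mul(Rational(122729, 1516), Rational(-7119, 767)) = Rational(-873707751, 1162772)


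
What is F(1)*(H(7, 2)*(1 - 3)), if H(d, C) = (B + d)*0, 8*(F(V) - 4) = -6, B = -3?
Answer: 0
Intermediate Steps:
F(V) = 13/4 (F(V) = 4 + (1/8)*(-6) = 4 - 3/4 = 13/4)
H(d, C) = 0 (H(d, C) = (-3 + d)*0 = 0)
F(1)*(H(7, 2)*(1 - 3)) = 13*(0*(1 - 3))/4 = 13*(0*(-2))/4 = (13/4)*0 = 0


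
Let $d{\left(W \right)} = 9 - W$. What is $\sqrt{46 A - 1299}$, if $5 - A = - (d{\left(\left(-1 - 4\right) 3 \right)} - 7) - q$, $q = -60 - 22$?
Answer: $3 i \sqrt{451} \approx 63.71 i$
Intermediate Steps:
$q = -82$
$A = -60$ ($A = 5 - \left(- (\left(9 - \left(-1 - 4\right) 3\right) - 7) - -82\right) = 5 - \left(- (\left(9 - \left(-5\right) 3\right) - 7) + 82\right) = 5 - \left(- (\left(9 - -15\right) - 7) + 82\right) = 5 - \left(- (\left(9 + 15\right) - 7) + 82\right) = 5 - \left(- (24 - 7) + 82\right) = 5 - \left(\left(-1\right) 17 + 82\right) = 5 - \left(-17 + 82\right) = 5 - 65 = -60$)
$\sqrt{46 A - 1299} = \sqrt{46 \left(-60\right) - 1299} = \sqrt{-2760 + \left(-20421 + 19122\right)} = \sqrt{-2760 - 1299} = \sqrt{-4059} = 3 i \sqrt{451}$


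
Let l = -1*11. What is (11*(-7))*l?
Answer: 847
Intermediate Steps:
l = -11
(11*(-7))*l = (11*(-7))*(-11) = -77*(-11) = 847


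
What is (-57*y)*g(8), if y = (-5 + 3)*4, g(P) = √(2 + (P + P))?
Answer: 1368*√2 ≈ 1934.6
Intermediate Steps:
g(P) = √(2 + 2*P)
y = -8 (y = -2*4 = -8)
(-57*y)*g(8) = (-57*(-8))*√(2 + 2*8) = 456*√(2 + 16) = 456*√18 = 456*(3*√2) = 1368*√2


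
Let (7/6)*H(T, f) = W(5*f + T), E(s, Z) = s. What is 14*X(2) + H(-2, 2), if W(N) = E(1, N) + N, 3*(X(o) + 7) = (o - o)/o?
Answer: -632/7 ≈ -90.286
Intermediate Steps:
X(o) = -7 (X(o) = -7 + ((o - o)/o)/3 = -7 + (0/o)/3 = -7 + (⅓)*0 = -7 + 0 = -7)
W(N) = 1 + N
H(T, f) = 6/7 + 6*T/7 + 30*f/7 (H(T, f) = 6*(1 + (5*f + T))/7 = 6*(1 + (T + 5*f))/7 = 6*(1 + T + 5*f)/7 = 6/7 + 6*T/7 + 30*f/7)
14*X(2) + H(-2, 2) = 14*(-7) + (6/7 + (6/7)*(-2) + (30/7)*2) = -98 + (6/7 - 12/7 + 60/7) = -98 + 54/7 = -632/7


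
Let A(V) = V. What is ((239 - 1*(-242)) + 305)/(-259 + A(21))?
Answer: -393/119 ≈ -3.3025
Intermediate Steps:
((239 - 1*(-242)) + 305)/(-259 + A(21)) = ((239 - 1*(-242)) + 305)/(-259 + 21) = ((239 + 242) + 305)/(-238) = (481 + 305)*(-1/238) = 786*(-1/238) = -393/119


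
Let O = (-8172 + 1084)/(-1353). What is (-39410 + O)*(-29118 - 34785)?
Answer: 1135655189242/451 ≈ 2.5181e+9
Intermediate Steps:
O = 7088/1353 (O = -7088*(-1/1353) = 7088/1353 ≈ 5.2387)
(-39410 + O)*(-29118 - 34785) = (-39410 + 7088/1353)*(-29118 - 34785) = -53314642/1353*(-63903) = 1135655189242/451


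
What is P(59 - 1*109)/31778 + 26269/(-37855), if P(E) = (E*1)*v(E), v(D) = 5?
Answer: -422120016/601478095 ≈ -0.70180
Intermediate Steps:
P(E) = 5*E (P(E) = (E*1)*5 = E*5 = 5*E)
P(59 - 1*109)/31778 + 26269/(-37855) = (5*(59 - 1*109))/31778 + 26269/(-37855) = (5*(59 - 109))*(1/31778) + 26269*(-1/37855) = (5*(-50))*(1/31778) - 26269/37855 = -250*1/31778 - 26269/37855 = -125/15889 - 26269/37855 = -422120016/601478095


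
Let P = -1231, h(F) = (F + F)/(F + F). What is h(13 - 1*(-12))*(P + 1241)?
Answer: 10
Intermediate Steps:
h(F) = 1 (h(F) = (2*F)/((2*F)) = (2*F)*(1/(2*F)) = 1)
h(13 - 1*(-12))*(P + 1241) = 1*(-1231 + 1241) = 1*10 = 10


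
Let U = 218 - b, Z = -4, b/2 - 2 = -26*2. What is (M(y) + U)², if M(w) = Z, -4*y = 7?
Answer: 98596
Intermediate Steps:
b = -100 (b = 4 + 2*(-26*2) = 4 + 2*(-52) = 4 - 104 = -100)
y = -7/4 (y = -¼*7 = -7/4 ≈ -1.7500)
M(w) = -4
U = 318 (U = 218 - 1*(-100) = 218 + 100 = 318)
(M(y) + U)² = (-4 + 318)² = 314² = 98596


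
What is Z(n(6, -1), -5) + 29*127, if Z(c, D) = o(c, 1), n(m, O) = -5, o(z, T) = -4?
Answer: 3679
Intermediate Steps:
Z(c, D) = -4
Z(n(6, -1), -5) + 29*127 = -4 + 29*127 = -4 + 3683 = 3679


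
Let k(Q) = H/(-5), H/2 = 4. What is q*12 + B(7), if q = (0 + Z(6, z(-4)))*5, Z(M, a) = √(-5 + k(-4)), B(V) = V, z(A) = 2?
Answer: 7 + 12*I*√165 ≈ 7.0 + 154.14*I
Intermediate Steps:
H = 8 (H = 2*4 = 8)
k(Q) = -8/5 (k(Q) = 8/(-5) = 8*(-⅕) = -8/5)
Z(M, a) = I*√165/5 (Z(M, a) = √(-5 - 8/5) = √(-33/5) = I*√165/5)
q = I*√165 (q = (0 + I*√165/5)*5 = (I*√165/5)*5 = I*√165 ≈ 12.845*I)
q*12 + B(7) = (I*√165)*12 + 7 = 12*I*√165 + 7 = 7 + 12*I*√165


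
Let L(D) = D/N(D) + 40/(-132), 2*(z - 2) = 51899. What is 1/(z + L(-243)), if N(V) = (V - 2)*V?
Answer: 16170/419630789 ≈ 3.8534e-5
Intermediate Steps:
z = 51903/2 (z = 2 + (1/2)*51899 = 2 + 51899/2 = 51903/2 ≈ 25952.)
N(V) = V*(-2 + V) (N(V) = (-2 + V)*V = V*(-2 + V))
L(D) = -10/33 + 1/(-2 + D) (L(D) = D/((D*(-2 + D))) + 40/(-132) = D*(1/(D*(-2 + D))) + 40*(-1/132) = 1/(-2 + D) - 10/33 = -10/33 + 1/(-2 + D))
1/(z + L(-243)) = 1/(51903/2 + (53 - 10*(-243))/(33*(-2 - 243))) = 1/(51903/2 + (1/33)*(53 + 2430)/(-245)) = 1/(51903/2 + (1/33)*(-1/245)*2483) = 1/(51903/2 - 2483/8085) = 1/(419630789/16170) = 16170/419630789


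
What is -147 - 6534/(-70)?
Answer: -1878/35 ≈ -53.657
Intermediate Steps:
-147 - 6534/(-70) = -147 - 6534*(-1)/70 = -147 - 54*(-121/70) = -147 + 3267/35 = -1878/35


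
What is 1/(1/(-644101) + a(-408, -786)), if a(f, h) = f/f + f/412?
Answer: 66342403/643998 ≈ 103.02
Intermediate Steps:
a(f, h) = 1 + f/412 (a(f, h) = 1 + f*(1/412) = 1 + f/412)
1/(1/(-644101) + a(-408, -786)) = 1/(1/(-644101) + (1 + (1/412)*(-408))) = 1/(-1/644101 + (1 - 102/103)) = 1/(-1/644101 + 1/103) = 1/(643998/66342403) = 66342403/643998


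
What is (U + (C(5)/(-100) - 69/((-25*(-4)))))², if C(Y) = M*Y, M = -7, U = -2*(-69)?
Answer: 47375689/2500 ≈ 18950.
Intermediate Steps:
U = 138
C(Y) = -7*Y
(U + (C(5)/(-100) - 69/((-25*(-4)))))² = (138 + (-7*5/(-100) - 69/((-25*(-4)))))² = (138 + (-35*(-1/100) - 69/100))² = (138 + (7/20 - 69*1/100))² = (138 + (7/20 - 69/100))² = (138 - 17/50)² = (6883/50)² = 47375689/2500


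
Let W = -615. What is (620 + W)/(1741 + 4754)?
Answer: 1/1299 ≈ 0.00076982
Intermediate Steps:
(620 + W)/(1741 + 4754) = (620 - 615)/(1741 + 4754) = 5/6495 = 5*(1/6495) = 1/1299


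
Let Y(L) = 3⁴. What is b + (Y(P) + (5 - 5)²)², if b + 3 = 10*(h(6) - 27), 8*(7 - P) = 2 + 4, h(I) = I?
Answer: 6348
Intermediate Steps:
P = 25/4 (P = 7 - (2 + 4)/8 = 7 - ⅛*6 = 7 - ¾ = 25/4 ≈ 6.2500)
Y(L) = 81
b = -213 (b = -3 + 10*(6 - 27) = -3 + 10*(-21) = -3 - 210 = -213)
b + (Y(P) + (5 - 5)²)² = -213 + (81 + (5 - 5)²)² = -213 + (81 + 0²)² = -213 + (81 + 0)² = -213 + 81² = -213 + 6561 = 6348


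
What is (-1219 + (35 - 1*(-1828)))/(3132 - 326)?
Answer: 14/61 ≈ 0.22951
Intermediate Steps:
(-1219 + (35 - 1*(-1828)))/(3132 - 326) = (-1219 + (35 + 1828))/2806 = (-1219 + 1863)*(1/2806) = 644*(1/2806) = 14/61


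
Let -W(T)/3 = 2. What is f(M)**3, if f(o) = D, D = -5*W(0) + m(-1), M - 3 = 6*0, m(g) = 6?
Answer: 46656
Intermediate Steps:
W(T) = -6 (W(T) = -3*2 = -6)
M = 3 (M = 3 + 6*0 = 3 + 0 = 3)
D = 36 (D = -5*(-6) + 6 = 30 + 6 = 36)
f(o) = 36
f(M)**3 = 36**3 = 46656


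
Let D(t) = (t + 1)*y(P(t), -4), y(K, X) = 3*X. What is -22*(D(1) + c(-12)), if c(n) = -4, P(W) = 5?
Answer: 616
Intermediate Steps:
D(t) = -12 - 12*t (D(t) = (t + 1)*(3*(-4)) = (1 + t)*(-12) = -12 - 12*t)
-22*(D(1) + c(-12)) = -22*((-12 - 12*1) - 4) = -22*((-12 - 12) - 4) = -22*(-24 - 4) = -22*(-28) = 616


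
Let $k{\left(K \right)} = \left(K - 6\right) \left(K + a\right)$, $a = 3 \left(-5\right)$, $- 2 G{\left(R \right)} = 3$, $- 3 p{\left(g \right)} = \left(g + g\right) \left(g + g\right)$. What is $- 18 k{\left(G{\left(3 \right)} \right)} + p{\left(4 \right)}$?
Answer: $- \frac{13493}{6} \approx -2248.8$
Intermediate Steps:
$p{\left(g \right)} = - \frac{4 g^{2}}{3}$ ($p{\left(g \right)} = - \frac{\left(g + g\right) \left(g + g\right)}{3} = - \frac{2 g 2 g}{3} = - \frac{4 g^{2}}{3}$)
$G{\left(R \right)} = - \frac{3}{2}$ ($G{\left(R \right)} = \left(- \frac{1}{2}\right) 3 = - \frac{3}{2}$)
$a = -15$
$k{\left(K \right)} = \left(-15 + K\right) \left(-6 + K\right)$ ($k{\left(K \right)} = \left(K - 6\right) \left(K - 15\right) = \left(-6 + K\right) \left(-15 + K\right) = \left(-15 + K\right) \left(-6 + K\right)$)
$- 18 k{\left(G{\left(3 \right)} \right)} + p{\left(4 \right)} = - 18 \left(90 + \left(- \frac{3}{2}\right)^{2} - - \frac{63}{2}\right) - \frac{4 \cdot 4^{2}}{3} = - 18 \left(90 + \frac{9}{4} + \frac{63}{2}\right) - \frac{64}{3} = \left(-18\right) \frac{495}{4} - \frac{64}{3} = - \frac{4455}{2} - \frac{64}{3} = - \frac{13493}{6}$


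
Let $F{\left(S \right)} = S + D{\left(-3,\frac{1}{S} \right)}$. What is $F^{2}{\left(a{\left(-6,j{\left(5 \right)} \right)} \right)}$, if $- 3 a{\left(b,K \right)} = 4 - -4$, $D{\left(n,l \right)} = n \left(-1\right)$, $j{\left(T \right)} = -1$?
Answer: $\frac{1}{9} \approx 0.11111$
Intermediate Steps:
$D{\left(n,l \right)} = - n$
$a{\left(b,K \right)} = - \frac{8}{3}$ ($a{\left(b,K \right)} = - \frac{4 - -4}{3} = - \frac{4 + 4}{3} = \left(- \frac{1}{3}\right) 8 = - \frac{8}{3}$)
$F{\left(S \right)} = 3 + S$ ($F{\left(S \right)} = S - -3 = S + 3 = 3 + S$)
$F^{2}{\left(a{\left(-6,j{\left(5 \right)} \right)} \right)} = \left(3 - \frac{8}{3}\right)^{2} = \left(\frac{1}{3}\right)^{2} = \frac{1}{9}$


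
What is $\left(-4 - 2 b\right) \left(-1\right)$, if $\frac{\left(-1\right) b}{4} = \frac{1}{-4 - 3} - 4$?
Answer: $\frac{260}{7} \approx 37.143$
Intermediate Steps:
$b = \frac{116}{7}$ ($b = - 4 \left(\frac{1}{-4 - 3} - 4\right) = - 4 \left(\frac{1}{-7} - 4\right) = - 4 \left(- \frac{1}{7} - 4\right) = \left(-4\right) \left(- \frac{29}{7}\right) = \frac{116}{7} \approx 16.571$)
$\left(-4 - 2 b\right) \left(-1\right) = \left(-4 - \frac{232}{7}\right) \left(-1\right) = \left(- \frac{260}{7}\right) \left(-1\right) = \frac{260}{7}$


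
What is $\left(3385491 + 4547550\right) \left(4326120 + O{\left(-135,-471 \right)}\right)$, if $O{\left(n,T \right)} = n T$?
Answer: $34823709742905$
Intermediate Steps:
$O{\left(n,T \right)} = T n$
$\left(3385491 + 4547550\right) \left(4326120 + O{\left(-135,-471 \right)}\right) = \left(3385491 + 4547550\right) \left(4326120 - -63585\right) = 7933041 \left(4326120 + 63585\right) = 7933041 \cdot 4389705 = 34823709742905$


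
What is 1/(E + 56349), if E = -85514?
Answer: -1/29165 ≈ -3.4288e-5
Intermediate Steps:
1/(E + 56349) = 1/(-85514 + 56349) = 1/(-29165) = -1/29165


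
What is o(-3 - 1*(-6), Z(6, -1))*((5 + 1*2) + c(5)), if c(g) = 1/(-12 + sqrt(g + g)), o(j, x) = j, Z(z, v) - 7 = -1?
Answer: 1389/67 - 3*sqrt(10)/134 ≈ 20.661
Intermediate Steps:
Z(z, v) = 6 (Z(z, v) = 7 - 1 = 6)
c(g) = 1/(-12 + sqrt(2)*sqrt(g)) (c(g) = 1/(-12 + sqrt(2*g)) = 1/(-12 + sqrt(2)*sqrt(g)))
o(-3 - 1*(-6), Z(6, -1))*((5 + 1*2) + c(5)) = (-3 - 1*(-6))*((5 + 1*2) + 1/(-12 + sqrt(2)*sqrt(5))) = (-3 + 6)*((5 + 2) + 1/(-12 + sqrt(10))) = 3*(7 + 1/(-12 + sqrt(10))) = 21 + 3/(-12 + sqrt(10))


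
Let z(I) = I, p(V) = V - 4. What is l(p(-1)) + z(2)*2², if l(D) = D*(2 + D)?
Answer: 23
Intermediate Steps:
p(V) = -4 + V
l(p(-1)) + z(2)*2² = (-4 - 1)*(2 + (-4 - 1)) + 2*2² = -5*(2 - 5) + 2*4 = -5*(-3) + 8 = 15 + 8 = 23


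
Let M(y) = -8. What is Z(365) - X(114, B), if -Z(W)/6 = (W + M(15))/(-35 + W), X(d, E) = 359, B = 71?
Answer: -20102/55 ≈ -365.49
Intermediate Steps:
Z(W) = -6*(-8 + W)/(-35 + W) (Z(W) = -6*(W - 8)/(-35 + W) = -6*(-8 + W)/(-35 + W))
Z(365) - X(114, B) = 6*(8 - 1*365)/(-35 + 365) - 1*359 = 6*(8 - 365)/330 - 359 = 6*(1/330)*(-357) - 359 = -357/55 - 359 = -20102/55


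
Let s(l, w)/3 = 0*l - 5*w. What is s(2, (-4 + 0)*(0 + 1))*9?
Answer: 540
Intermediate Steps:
s(l, w) = -15*w (s(l, w) = 3*(0*l - 5*w) = 3*(0 - 5*w) = 3*(-5*w) = -15*w)
s(2, (-4 + 0)*(0 + 1))*9 = -15*(-4 + 0)*(0 + 1)*9 = -(-60)*9 = -15*(-4)*9 = 60*9 = 540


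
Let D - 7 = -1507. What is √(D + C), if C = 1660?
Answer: 4*√10 ≈ 12.649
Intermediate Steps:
D = -1500 (D = 7 - 1507 = -1500)
√(D + C) = √(-1500 + 1660) = √160 = 4*√10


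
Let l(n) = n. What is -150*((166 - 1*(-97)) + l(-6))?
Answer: -38550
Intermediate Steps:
-150*((166 - 1*(-97)) + l(-6)) = -150*((166 - 1*(-97)) - 6) = -150*((166 + 97) - 6) = -150*(263 - 6) = -150*257 = -38550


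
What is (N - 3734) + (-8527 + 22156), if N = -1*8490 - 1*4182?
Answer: -2777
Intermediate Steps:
N = -12672 (N = -8490 - 4182 = -12672)
(N - 3734) + (-8527 + 22156) = (-12672 - 3734) + (-8527 + 22156) = -16406 + 13629 = -2777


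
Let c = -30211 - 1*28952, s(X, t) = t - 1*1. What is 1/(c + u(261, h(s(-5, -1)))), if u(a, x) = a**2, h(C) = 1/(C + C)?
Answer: 1/8958 ≈ 0.00011163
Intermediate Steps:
s(X, t) = -1 + t (s(X, t) = t - 1 = -1 + t)
h(C) = 1/(2*C)
c = -59163 (c = -30211 - 28952 = -59163)
1/(c + u(261, h(s(-5, -1)))) = 1/(-59163 + 261**2) = 1/(-59163 + 68121) = 1/8958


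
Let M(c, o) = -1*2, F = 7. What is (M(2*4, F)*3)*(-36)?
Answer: 216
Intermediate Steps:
M(c, o) = -2
(M(2*4, F)*3)*(-36) = -2*3*(-36) = -6*(-36) = 216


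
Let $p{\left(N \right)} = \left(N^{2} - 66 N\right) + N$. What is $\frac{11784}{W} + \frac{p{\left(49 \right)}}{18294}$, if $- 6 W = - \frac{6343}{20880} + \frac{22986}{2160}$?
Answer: $- \frac{2700759264920}{394885137} \approx -6839.4$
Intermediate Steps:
$p{\left(N \right)} = N^{2} - 65 N$
$W = - \frac{43171}{25056}$ ($W = - \frac{- \frac{6343}{20880} + \frac{22986}{2160}}{6} = - \frac{\left(-6343\right) \frac{1}{20880} + 22986 \cdot \frac{1}{2160}}{6} = - \frac{- \frac{6343}{20880} + \frac{1277}{120}}{6} = \left(- \frac{1}{6}\right) \frac{43171}{4176} = - \frac{43171}{25056} \approx -1.723$)
$\frac{11784}{W} + \frac{p{\left(49 \right)}}{18294} = \frac{11784}{- \frac{43171}{25056}} + \frac{49 \left(-65 + 49\right)}{18294} = 11784 \left(- \frac{25056}{43171}\right) + 49 \left(-16\right) \frac{1}{18294} = - \frac{295259904}{43171} - \frac{392}{9147} = - \frac{2700759264920}{394885137}$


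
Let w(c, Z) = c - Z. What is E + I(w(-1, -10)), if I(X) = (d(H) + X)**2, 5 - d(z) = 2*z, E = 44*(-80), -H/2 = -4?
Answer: -3516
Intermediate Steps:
H = 8 (H = -2*(-4) = 8)
E = -3520
d(z) = 5 - 2*z
I(X) = (-11 + X)**2 (I(X) = ((5 - 2*8) + X)**2 = ((5 - 16) + X)**2 = (-11 + X)**2)
E + I(w(-1, -10)) = -3520 + (-11 + (-1 - 1*(-10)))**2 = -3520 + (-11 + (-1 + 10))**2 = -3520 + (-11 + 9)**2 = -3520 + (-2)**2 = -3520 + 4 = -3516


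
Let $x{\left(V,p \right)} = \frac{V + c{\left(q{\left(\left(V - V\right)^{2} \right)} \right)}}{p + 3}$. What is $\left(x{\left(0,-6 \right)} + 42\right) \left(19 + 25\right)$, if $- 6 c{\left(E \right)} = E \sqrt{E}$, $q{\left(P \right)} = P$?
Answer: $1848$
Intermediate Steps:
$c{\left(E \right)} = - \frac{E^{\frac{3}{2}}}{6}$ ($c{\left(E \right)} = - \frac{E \sqrt{E}}{6} = - \frac{E^{\frac{3}{2}}}{6}$)
$x{\left(V,p \right)} = \frac{V}{3 + p}$ ($x{\left(V,p \right)} = \frac{V - \frac{\left(\left(V - V\right)^{2}\right)^{\frac{3}{2}}}{6}}{p + 3} = \frac{V - \frac{\left(0^{2}\right)^{\frac{3}{2}}}{6}}{3 + p} = \frac{V - \frac{0^{\frac{3}{2}}}{6}}{3 + p} = \frac{V - 0}{3 + p} = \frac{V + 0}{3 + p} = \frac{V}{3 + p}$)
$\left(x{\left(0,-6 \right)} + 42\right) \left(19 + 25\right) = \left(\frac{0}{3 - 6} + 42\right) \left(19 + 25\right) = \left(\frac{0}{-3} + 42\right) 44 = \left(0 \left(- \frac{1}{3}\right) + 42\right) 44 = \left(0 + 42\right) 44 = 42 \cdot 44 = 1848$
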